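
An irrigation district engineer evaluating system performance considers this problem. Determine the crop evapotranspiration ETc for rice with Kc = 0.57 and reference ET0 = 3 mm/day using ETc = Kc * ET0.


ETc = Kc * ET0
    = 0.57 * 3
    = 1.71 mm/day


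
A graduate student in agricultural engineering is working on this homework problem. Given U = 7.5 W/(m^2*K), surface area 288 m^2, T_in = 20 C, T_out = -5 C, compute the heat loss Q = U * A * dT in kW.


dT = 20 - (-5) = 25 K
Q = U * A * dT
  = 7.5 * 288 * 25
  = 54000 W = 54 kW


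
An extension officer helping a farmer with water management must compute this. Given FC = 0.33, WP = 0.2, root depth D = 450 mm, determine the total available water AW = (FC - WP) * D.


AW = (FC - WP) * D
   = (0.33 - 0.2) * 450
   = 0.13 * 450
   = 58.50 mm


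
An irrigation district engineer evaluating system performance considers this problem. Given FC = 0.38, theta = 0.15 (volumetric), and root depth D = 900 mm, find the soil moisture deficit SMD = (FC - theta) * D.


SMD = (FC - theta) * D
    = (0.38 - 0.15) * 900
    = 0.230 * 900
    = 207 mm


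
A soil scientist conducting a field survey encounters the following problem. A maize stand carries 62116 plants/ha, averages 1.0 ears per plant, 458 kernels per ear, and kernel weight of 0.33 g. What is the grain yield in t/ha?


Y = density * ears * kernels * kw
  = 62116 * 1.0 * 458 * 0.33 g/ha
  = 9388212.24 g/ha
  = 9388.21 kg/ha = 9.39 t/ha


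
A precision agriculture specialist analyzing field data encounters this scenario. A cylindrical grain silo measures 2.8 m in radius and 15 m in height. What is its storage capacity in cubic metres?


V = pi * r^2 * h
  = pi * 2.8^2 * 15
  = pi * 7.84 * 15
  = 369.45 m^3


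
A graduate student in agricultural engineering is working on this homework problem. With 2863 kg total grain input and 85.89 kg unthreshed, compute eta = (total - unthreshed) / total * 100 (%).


eta = (total - unthreshed) / total * 100
    = (2863 - 85.89) / 2863 * 100
    = 2777.11 / 2863 * 100
    = 97%


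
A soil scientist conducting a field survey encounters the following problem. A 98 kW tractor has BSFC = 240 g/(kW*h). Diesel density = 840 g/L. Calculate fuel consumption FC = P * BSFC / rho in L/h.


FC = P * BSFC / rho_fuel
   = 98 * 240 / 840
   = 23520 / 840
   = 28 L/h


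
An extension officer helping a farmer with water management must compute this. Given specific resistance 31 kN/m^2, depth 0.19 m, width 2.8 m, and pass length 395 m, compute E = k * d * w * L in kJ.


E = k * d * w * L
  = 31 * 0.19 * 2.8 * 395
  = 6514.34 kJ


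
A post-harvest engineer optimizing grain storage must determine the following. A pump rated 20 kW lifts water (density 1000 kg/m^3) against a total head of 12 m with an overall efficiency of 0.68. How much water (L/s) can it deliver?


Q = (P * 1000 * eta) / (rho * g * H)
  = (20 * 1000 * 0.68) / (1000 * 9.81 * 12)
  = 13600 / 117720
  = 0.11553 m^3/s = 115.53 L/s


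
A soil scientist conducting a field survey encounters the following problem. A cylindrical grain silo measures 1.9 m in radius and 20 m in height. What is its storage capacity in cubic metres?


V = pi * r^2 * h
  = pi * 1.9^2 * 20
  = pi * 3.61 * 20
  = 226.82 m^3


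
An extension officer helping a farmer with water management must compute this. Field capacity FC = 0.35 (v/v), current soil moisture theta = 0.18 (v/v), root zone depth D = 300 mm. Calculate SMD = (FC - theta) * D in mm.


SMD = (FC - theta) * D
    = (0.35 - 0.18) * 300
    = 0.170 * 300
    = 51 mm


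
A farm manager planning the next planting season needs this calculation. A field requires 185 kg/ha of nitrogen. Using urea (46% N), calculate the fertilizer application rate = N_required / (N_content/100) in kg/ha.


Rate = N_required / (N_content / 100)
     = 185 / (46 / 100)
     = 185 / 0.46
     = 402.17 kg/ha


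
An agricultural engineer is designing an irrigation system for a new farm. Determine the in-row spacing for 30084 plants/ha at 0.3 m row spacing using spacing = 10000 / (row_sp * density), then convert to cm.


spacing = 10000 / (row_sp * density)
        = 10000 / (0.3 * 30084)
        = 10000 / 9025.20
        = 1.10801 m = 110.80 cm


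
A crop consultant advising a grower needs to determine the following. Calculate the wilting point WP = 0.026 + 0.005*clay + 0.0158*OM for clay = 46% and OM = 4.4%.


WP = 0.026 + 0.005*46 + 0.0158*4.4
   = 0.026 + 0.2300 + 0.0695
   = 0.3255


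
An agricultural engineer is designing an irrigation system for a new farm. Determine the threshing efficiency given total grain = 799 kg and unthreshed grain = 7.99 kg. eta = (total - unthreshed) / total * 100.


eta = (total - unthreshed) / total * 100
    = (799 - 7.99) / 799 * 100
    = 791.01 / 799 * 100
    = 99%


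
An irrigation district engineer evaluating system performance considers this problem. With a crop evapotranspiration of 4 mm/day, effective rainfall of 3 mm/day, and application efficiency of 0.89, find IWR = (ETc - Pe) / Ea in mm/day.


IWR = (ETc - Pe) / Ea
    = (4 - 3) / 0.89
    = 1 / 0.89
    = 1.12 mm/day


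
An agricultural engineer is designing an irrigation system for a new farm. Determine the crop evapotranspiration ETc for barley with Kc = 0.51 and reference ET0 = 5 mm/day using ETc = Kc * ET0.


ETc = Kc * ET0
    = 0.51 * 5
    = 2.55 mm/day


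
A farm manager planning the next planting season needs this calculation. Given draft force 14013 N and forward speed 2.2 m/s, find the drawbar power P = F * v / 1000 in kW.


P = F * v / 1000
  = 14013 * 2.2 / 1000
  = 30828.60 / 1000
  = 30.83 kW


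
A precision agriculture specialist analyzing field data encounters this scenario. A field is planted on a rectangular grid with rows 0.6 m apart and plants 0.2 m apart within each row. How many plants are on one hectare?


D = 10000 / (row_sp * plant_sp)
  = 10000 / (0.6 * 0.2)
  = 10000 / 0.1200
  = 83333.33 plants/ha


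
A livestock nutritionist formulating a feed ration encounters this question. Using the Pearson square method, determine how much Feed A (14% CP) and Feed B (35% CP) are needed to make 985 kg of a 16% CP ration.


parts_A = CP_b - target = 35 - 16 = 19
parts_B = target - CP_a = 16 - 14 = 2
total_parts = 19 + 2 = 21
Feed A = 985 * 19 / 21 = 891.19 kg
Feed B = 985 * 2 / 21 = 93.81 kg

891.19 kg


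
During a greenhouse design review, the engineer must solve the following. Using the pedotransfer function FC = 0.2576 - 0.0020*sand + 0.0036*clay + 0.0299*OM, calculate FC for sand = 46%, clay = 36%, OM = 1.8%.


FC = 0.2576 - 0.0020*46 + 0.0036*36 + 0.0299*1.8
   = 0.2576 - 0.0920 + 0.1296 + 0.0538
   = 0.3490


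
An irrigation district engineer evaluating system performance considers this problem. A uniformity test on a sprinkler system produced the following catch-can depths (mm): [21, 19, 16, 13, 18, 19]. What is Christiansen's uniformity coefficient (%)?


xbar = 106 / 6 = 17.667
sum|xi - xbar| = 12.667
CU = 100 * (1 - 12.667 / (6 * 17.667))
   = 100 * (1 - 0.1195)
   = 88.05%


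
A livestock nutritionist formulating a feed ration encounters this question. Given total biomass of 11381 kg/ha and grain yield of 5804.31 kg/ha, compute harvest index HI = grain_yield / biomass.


HI = grain_yield / biomass
   = 5804.31 / 11381
   = 0.51


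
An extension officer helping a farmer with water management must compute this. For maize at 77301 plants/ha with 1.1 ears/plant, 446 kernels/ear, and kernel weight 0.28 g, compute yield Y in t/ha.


Y = density * ears * kernels * kw
  = 77301 * 1.1 * 446 * 0.28 g/ha
  = 10618683.77 g/ha
  = 10618.68 kg/ha = 10.62 t/ha


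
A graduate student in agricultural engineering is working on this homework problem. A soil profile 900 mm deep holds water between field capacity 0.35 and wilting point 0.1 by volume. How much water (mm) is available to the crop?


AW = (FC - WP) * D
   = (0.35 - 0.1) * 900
   = 0.25 * 900
   = 225 mm


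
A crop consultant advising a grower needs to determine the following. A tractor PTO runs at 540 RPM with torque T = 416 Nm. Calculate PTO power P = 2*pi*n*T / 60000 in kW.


P = 2*pi*n*T / 60000
  = 2*pi * 540 * 416 / 60000
  = 1411454.75 / 60000
  = 23.52 kW


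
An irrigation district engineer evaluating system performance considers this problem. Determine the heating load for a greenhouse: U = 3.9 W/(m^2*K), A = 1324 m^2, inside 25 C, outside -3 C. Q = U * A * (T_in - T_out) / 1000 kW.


dT = 25 - (-3) = 28 K
Q = U * A * dT
  = 3.9 * 1324 * 28
  = 144580.80 W = 144.58 kW


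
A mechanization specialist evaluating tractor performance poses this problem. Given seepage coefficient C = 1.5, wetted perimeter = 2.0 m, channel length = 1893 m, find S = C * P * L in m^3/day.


S = C * P * L
  = 1.5 * 2.0 * 1893
  = 5679 m^3/day


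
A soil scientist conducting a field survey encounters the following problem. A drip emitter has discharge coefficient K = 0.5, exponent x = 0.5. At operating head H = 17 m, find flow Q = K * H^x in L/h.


Q = K * H^x
  = 0.5 * 17^0.5
  = 0.5 * 4.1231
  = 2.06 L/h


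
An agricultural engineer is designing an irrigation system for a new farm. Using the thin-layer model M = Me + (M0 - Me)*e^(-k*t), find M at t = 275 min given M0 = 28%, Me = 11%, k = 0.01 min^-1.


M = Me + (M0 - Me) * e^(-k*t)
  = 11 + (28 - 11) * e^(-0.01*275)
  = 11 + 17 * e^(-2.750)
  = 11 + 17 * 0.06393
  = 11 + 1.0868
  = 12.09%


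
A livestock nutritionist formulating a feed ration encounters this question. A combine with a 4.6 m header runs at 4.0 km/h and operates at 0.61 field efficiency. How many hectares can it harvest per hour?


C = w * v * eta_f / 10
  = 4.6 * 4.0 * 0.61 / 10
  = 11.22 / 10
  = 1.12 ha/h


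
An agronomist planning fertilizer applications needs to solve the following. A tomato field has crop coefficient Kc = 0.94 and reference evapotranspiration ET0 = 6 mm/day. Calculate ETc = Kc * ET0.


ETc = Kc * ET0
    = 0.94 * 6
    = 5.64 mm/day


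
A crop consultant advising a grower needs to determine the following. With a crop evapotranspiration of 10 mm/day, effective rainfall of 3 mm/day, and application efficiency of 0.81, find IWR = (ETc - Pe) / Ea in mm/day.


IWR = (ETc - Pe) / Ea
    = (10 - 3) / 0.81
    = 7 / 0.81
    = 8.64 mm/day


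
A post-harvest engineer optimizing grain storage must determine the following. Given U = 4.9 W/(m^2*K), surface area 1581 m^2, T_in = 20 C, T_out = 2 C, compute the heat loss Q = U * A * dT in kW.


dT = 20 - (2) = 18 K
Q = U * A * dT
  = 4.9 * 1581 * 18
  = 139444.20 W = 139.44 kW


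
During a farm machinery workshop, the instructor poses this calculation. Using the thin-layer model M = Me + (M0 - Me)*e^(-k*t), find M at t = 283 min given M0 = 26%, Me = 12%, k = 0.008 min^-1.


M = Me + (M0 - Me) * e^(-k*t)
  = 12 + (26 - 12) * e^(-0.008*283)
  = 12 + 14 * e^(-2.264)
  = 12 + 14 * 0.10393
  = 12 + 1.4551
  = 13.46%


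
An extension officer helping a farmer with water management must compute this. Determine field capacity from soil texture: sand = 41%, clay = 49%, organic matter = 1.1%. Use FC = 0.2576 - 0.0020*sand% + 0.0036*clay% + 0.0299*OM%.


FC = 0.2576 - 0.0020*41 + 0.0036*49 + 0.0299*1.1
   = 0.2576 - 0.0820 + 0.1764 + 0.0329
   = 0.3849


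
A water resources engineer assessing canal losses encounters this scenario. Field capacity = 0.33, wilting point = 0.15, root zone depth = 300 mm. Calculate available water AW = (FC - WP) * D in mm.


AW = (FC - WP) * D
   = (0.33 - 0.15) * 300
   = 0.18 * 300
   = 54 mm


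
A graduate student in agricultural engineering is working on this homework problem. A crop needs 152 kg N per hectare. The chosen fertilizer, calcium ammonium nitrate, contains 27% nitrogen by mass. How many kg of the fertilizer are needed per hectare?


Rate = N_required / (N_content / 100)
     = 152 / (27 / 100)
     = 152 / 0.27
     = 562.96 kg/ha


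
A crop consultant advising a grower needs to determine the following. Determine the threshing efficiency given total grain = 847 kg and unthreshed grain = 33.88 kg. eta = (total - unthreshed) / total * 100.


eta = (total - unthreshed) / total * 100
    = (847 - 33.88) / 847 * 100
    = 813.12 / 847 * 100
    = 96%


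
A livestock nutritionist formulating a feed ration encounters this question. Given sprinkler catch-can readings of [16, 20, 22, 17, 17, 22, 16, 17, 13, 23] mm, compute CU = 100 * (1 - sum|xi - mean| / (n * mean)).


xbar = 183 / 10 = 18.300
sum|xi - xbar| = 27.600
CU = 100 * (1 - 27.600 / (10 * 18.300))
   = 100 * (1 - 0.1508)
   = 84.92%


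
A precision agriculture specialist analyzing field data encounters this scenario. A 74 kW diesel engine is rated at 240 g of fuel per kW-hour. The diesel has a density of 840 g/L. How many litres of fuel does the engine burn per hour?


FC = P * BSFC / rho_fuel
   = 74 * 240 / 840
   = 17760 / 840
   = 21.14 L/h


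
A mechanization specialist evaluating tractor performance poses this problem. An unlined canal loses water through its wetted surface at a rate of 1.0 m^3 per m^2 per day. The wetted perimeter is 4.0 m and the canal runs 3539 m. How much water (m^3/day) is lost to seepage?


S = C * P * L
  = 1.0 * 4.0 * 3539
  = 14156 m^3/day


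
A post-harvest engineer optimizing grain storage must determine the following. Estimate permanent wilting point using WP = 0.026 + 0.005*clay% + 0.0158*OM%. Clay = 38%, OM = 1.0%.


WP = 0.026 + 0.005*38 + 0.0158*1.0
   = 0.026 + 0.1900 + 0.0158
   = 0.2318


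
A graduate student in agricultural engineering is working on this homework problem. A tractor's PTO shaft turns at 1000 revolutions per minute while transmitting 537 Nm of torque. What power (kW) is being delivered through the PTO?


P = 2*pi*n*T / 60000
  = 2*pi * 1000 * 537 / 60000
  = 3374070.51 / 60000
  = 56.23 kW


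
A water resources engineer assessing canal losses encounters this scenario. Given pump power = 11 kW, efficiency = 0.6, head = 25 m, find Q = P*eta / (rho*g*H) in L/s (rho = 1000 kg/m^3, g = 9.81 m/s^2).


Q = (P * 1000 * eta) / (rho * g * H)
  = (11 * 1000 * 0.6) / (1000 * 9.81 * 25)
  = 6600 / 245250
  = 0.02691 m^3/s = 26.91 L/s


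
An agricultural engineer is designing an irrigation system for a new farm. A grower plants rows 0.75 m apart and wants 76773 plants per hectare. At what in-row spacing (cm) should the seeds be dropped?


spacing = 10000 / (row_sp * density)
        = 10000 / (0.75 * 76773)
        = 10000 / 57579.75
        = 0.17367 m = 17.37 cm


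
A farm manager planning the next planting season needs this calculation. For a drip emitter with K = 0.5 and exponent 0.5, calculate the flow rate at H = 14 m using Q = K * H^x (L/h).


Q = K * H^x
  = 0.5 * 14^0.5
  = 0.5 * 3.7417
  = 1.87 L/h


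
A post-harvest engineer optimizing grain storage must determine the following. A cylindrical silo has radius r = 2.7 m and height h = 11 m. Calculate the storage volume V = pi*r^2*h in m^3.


V = pi * r^2 * h
  = pi * 2.7^2 * 11
  = pi * 7.29 * 11
  = 251.92 m^3


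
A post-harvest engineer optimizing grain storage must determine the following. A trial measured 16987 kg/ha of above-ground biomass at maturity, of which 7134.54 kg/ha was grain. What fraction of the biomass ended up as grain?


HI = grain_yield / biomass
   = 7134.54 / 16987
   = 0.42


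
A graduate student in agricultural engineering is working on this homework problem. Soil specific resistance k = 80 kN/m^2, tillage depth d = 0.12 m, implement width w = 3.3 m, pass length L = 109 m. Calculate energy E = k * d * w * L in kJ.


E = k * d * w * L
  = 80 * 0.12 * 3.3 * 109
  = 3453.12 kJ


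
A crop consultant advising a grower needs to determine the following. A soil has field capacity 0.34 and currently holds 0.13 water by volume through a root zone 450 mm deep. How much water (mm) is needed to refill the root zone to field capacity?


SMD = (FC - theta) * D
    = (0.34 - 0.13) * 450
    = 0.210 * 450
    = 94.50 mm


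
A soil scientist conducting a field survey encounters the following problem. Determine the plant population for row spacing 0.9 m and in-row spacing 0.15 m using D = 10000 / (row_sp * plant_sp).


D = 10000 / (row_sp * plant_sp)
  = 10000 / (0.9 * 0.15)
  = 10000 / 0.1350
  = 74074.07 plants/ha


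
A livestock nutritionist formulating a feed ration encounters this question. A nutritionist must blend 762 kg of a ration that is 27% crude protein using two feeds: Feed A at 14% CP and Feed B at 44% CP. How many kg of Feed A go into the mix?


parts_A = CP_b - target = 44 - 27 = 17
parts_B = target - CP_a = 27 - 14 = 13
total_parts = 17 + 13 = 30
Feed A = 762 * 17 / 30 = 431.80 kg
Feed B = 762 * 13 / 30 = 330.20 kg

431.80 kg


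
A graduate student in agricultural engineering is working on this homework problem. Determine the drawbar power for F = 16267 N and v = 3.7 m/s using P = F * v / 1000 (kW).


P = F * v / 1000
  = 16267 * 3.7 / 1000
  = 60187.90 / 1000
  = 60.19 kW


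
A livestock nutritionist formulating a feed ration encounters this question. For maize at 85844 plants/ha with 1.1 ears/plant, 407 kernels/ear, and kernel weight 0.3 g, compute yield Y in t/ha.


Y = density * ears * kernels * kw
  = 85844 * 1.1 * 407 * 0.3 g/ha
  = 11529707.64 g/ha
  = 11529.71 kg/ha = 11.53 t/ha


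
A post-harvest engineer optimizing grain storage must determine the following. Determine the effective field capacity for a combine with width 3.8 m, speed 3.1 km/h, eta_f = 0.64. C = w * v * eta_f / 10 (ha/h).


C = w * v * eta_f / 10
  = 3.8 * 3.1 * 0.64 / 10
  = 7.54 / 10
  = 0.75 ha/h


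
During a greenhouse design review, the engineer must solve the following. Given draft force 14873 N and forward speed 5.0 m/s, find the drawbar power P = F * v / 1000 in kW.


P = F * v / 1000
  = 14873 * 5.0 / 1000
  = 74365 / 1000
  = 74.37 kW


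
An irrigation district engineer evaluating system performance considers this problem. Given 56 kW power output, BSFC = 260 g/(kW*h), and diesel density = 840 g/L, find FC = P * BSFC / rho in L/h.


FC = P * BSFC / rho_fuel
   = 56 * 260 / 840
   = 14560 / 840
   = 17.33 L/h


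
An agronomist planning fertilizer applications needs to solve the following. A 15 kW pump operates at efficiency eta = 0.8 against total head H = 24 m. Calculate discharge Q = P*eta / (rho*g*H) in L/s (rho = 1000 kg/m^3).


Q = (P * 1000 * eta) / (rho * g * H)
  = (15 * 1000 * 0.8) / (1000 * 9.81 * 24)
  = 12000 / 235440
  = 0.05097 m^3/s = 50.97 L/s


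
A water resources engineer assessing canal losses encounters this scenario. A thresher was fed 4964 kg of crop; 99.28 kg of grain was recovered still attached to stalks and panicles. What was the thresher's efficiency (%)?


eta = (total - unthreshed) / total * 100
    = (4964 - 99.28) / 4964 * 100
    = 4864.72 / 4964 * 100
    = 98%


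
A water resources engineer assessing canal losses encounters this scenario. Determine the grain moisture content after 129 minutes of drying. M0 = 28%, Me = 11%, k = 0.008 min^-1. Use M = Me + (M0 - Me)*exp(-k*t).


M = Me + (M0 - Me) * e^(-k*t)
  = 11 + (28 - 11) * e^(-0.008*129)
  = 11 + 17 * e^(-1.032)
  = 11 + 17 * 0.35629
  = 11 + 6.0570
  = 17.06%


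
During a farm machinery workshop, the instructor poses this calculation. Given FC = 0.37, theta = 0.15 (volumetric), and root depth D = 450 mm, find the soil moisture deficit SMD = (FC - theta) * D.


SMD = (FC - theta) * D
    = (0.37 - 0.15) * 450
    = 0.220 * 450
    = 99 mm


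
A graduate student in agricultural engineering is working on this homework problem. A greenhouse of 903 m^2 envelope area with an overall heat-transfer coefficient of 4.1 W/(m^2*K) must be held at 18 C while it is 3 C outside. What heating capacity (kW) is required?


dT = 18 - (3) = 15 K
Q = U * A * dT
  = 4.1 * 903 * 15
  = 55534.50 W = 55.53 kW


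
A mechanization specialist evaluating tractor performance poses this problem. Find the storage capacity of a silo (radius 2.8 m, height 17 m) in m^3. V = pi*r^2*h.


V = pi * r^2 * h
  = pi * 2.8^2 * 17
  = pi * 7.84 * 17
  = 418.71 m^3


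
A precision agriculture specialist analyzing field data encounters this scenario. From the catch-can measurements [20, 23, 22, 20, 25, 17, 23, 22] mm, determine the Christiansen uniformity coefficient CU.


xbar = 172 / 8 = 21.500
sum|xi - xbar| = 15
CU = 100 * (1 - 15 / (8 * 21.500))
   = 100 * (1 - 0.0872)
   = 91.28%


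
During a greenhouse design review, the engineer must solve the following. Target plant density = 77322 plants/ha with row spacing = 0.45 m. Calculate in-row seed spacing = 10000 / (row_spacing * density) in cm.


spacing = 10000 / (row_sp * density)
        = 10000 / (0.45 * 77322)
        = 10000 / 34794.90
        = 0.28740 m = 28.74 cm


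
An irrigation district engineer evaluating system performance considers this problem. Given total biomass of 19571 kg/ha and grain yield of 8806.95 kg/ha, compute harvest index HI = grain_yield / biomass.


HI = grain_yield / biomass
   = 8806.95 / 19571
   = 0.45


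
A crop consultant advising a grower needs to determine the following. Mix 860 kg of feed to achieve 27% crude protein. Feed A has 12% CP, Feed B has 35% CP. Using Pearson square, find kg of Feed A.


parts_A = CP_b - target = 35 - 27 = 8
parts_B = target - CP_a = 27 - 12 = 15
total_parts = 8 + 15 = 23
Feed A = 860 * 8 / 23 = 299.13 kg
Feed B = 860 * 15 / 23 = 560.87 kg

299.13 kg


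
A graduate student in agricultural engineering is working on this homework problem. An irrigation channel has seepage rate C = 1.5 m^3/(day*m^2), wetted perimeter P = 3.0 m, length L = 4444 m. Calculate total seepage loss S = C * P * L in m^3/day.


S = C * P * L
  = 1.5 * 3.0 * 4444
  = 19998 m^3/day


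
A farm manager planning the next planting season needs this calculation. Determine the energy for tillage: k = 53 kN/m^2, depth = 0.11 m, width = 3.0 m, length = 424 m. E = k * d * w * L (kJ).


E = k * d * w * L
  = 53 * 0.11 * 3.0 * 424
  = 7415.76 kJ


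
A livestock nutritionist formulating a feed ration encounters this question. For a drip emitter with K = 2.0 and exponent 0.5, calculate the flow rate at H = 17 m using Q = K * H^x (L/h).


Q = K * H^x
  = 2.0 * 17^0.5
  = 2.0 * 4.1231
  = 8.25 L/h


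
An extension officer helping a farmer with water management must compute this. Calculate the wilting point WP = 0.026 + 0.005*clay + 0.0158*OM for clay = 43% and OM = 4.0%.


WP = 0.026 + 0.005*43 + 0.0158*4.0
   = 0.026 + 0.2150 + 0.0632
   = 0.3042


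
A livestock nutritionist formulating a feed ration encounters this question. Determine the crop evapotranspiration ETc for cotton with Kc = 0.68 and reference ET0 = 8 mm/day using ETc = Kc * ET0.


ETc = Kc * ET0
    = 0.68 * 8
    = 5.44 mm/day


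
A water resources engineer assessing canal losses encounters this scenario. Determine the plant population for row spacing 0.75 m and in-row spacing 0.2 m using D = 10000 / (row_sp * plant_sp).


D = 10000 / (row_sp * plant_sp)
  = 10000 / (0.75 * 0.2)
  = 10000 / 0.1500
  = 66666.67 plants/ha


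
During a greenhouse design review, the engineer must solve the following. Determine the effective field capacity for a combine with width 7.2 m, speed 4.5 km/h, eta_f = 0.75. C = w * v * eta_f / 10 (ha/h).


C = w * v * eta_f / 10
  = 7.2 * 4.5 * 0.75 / 10
  = 24.30 / 10
  = 2.43 ha/h


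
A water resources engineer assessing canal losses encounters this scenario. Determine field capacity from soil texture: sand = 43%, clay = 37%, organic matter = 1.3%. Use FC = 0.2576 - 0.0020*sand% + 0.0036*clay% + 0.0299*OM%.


FC = 0.2576 - 0.0020*43 + 0.0036*37 + 0.0299*1.3
   = 0.2576 - 0.0860 + 0.1332 + 0.0389
   = 0.3437


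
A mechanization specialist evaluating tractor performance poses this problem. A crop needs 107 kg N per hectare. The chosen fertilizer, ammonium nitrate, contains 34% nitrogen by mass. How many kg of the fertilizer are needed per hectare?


Rate = N_required / (N_content / 100)
     = 107 / (34 / 100)
     = 107 / 0.34
     = 314.71 kg/ha


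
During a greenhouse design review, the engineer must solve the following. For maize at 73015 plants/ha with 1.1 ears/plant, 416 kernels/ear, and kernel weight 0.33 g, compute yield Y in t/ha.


Y = density * ears * kernels * kw
  = 73015 * 1.1 * 416 * 0.33 g/ha
  = 11025849.12 g/ha
  = 11025.85 kg/ha = 11.03 t/ha


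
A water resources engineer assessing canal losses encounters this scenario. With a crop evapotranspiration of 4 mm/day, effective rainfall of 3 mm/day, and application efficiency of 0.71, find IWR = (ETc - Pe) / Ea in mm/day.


IWR = (ETc - Pe) / Ea
    = (4 - 3) / 0.71
    = 1 / 0.71
    = 1.41 mm/day


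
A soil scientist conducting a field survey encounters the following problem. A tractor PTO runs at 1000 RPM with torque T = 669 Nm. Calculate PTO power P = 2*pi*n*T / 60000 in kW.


P = 2*pi*n*T / 60000
  = 2*pi * 1000 * 669 / 60000
  = 4203450.97 / 60000
  = 70.06 kW


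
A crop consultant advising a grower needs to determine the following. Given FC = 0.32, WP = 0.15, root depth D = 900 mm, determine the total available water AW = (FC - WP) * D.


AW = (FC - WP) * D
   = (0.32 - 0.15) * 900
   = 0.17 * 900
   = 153 mm


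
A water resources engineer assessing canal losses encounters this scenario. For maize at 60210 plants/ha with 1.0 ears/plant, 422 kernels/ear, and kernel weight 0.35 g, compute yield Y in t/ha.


Y = density * ears * kernels * kw
  = 60210 * 1.0 * 422 * 0.35 g/ha
  = 8893017 g/ha
  = 8893.02 kg/ha = 8.89 t/ha


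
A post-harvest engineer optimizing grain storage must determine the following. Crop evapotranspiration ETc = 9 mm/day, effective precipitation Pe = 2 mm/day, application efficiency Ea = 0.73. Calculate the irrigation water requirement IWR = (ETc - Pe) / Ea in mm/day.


IWR = (ETc - Pe) / Ea
    = (9 - 2) / 0.73
    = 7 / 0.73
    = 9.59 mm/day


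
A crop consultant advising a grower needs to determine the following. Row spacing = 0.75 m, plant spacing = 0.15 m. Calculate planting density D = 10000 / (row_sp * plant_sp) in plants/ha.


D = 10000 / (row_sp * plant_sp)
  = 10000 / (0.75 * 0.15)
  = 10000 / 0.1125
  = 88888.89 plants/ha


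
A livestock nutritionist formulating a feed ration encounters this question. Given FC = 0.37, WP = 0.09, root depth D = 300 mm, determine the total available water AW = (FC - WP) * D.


AW = (FC - WP) * D
   = (0.37 - 0.09) * 300
   = 0.28 * 300
   = 84 mm


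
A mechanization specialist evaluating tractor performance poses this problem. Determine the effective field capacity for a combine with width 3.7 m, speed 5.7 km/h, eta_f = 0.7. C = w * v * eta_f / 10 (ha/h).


C = w * v * eta_f / 10
  = 3.7 * 5.7 * 0.7 / 10
  = 14.76 / 10
  = 1.48 ha/h


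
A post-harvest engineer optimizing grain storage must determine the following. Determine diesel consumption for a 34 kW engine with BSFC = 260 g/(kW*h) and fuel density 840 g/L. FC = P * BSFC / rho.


FC = P * BSFC / rho_fuel
   = 34 * 260 / 840
   = 8840 / 840
   = 10.52 L/h


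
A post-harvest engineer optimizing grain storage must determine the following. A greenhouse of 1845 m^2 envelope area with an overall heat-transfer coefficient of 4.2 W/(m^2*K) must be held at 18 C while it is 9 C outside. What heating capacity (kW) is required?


dT = 18 - (9) = 9 K
Q = U * A * dT
  = 4.2 * 1845 * 9
  = 69741 W = 69.74 kW


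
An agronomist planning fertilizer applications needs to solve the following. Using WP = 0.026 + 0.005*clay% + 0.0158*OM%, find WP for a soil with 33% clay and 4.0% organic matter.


WP = 0.026 + 0.005*33 + 0.0158*4.0
   = 0.026 + 0.1650 + 0.0632
   = 0.2542


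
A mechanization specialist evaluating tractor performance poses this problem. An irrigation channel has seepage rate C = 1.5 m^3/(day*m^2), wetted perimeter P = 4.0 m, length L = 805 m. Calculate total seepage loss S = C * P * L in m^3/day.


S = C * P * L
  = 1.5 * 4.0 * 805
  = 4830 m^3/day


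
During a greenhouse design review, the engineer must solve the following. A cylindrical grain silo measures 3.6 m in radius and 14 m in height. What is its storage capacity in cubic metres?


V = pi * r^2 * h
  = pi * 3.6^2 * 14
  = pi * 12.96 * 14
  = 570.01 m^3


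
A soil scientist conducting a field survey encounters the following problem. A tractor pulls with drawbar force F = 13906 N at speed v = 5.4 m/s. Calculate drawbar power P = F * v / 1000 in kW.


P = F * v / 1000
  = 13906 * 5.4 / 1000
  = 75092.40 / 1000
  = 75.09 kW


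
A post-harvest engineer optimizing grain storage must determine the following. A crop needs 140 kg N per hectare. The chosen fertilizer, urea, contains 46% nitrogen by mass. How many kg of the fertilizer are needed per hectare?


Rate = N_required / (N_content / 100)
     = 140 / (46 / 100)
     = 140 / 0.46
     = 304.35 kg/ha


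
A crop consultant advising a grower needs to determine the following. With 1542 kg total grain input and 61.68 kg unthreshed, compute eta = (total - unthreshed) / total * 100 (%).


eta = (total - unthreshed) / total * 100
    = (1542 - 61.68) / 1542 * 100
    = 1480.32 / 1542 * 100
    = 96%


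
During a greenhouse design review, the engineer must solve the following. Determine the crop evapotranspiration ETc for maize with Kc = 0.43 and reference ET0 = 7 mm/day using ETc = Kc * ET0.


ETc = Kc * ET0
    = 0.43 * 7
    = 3.01 mm/day


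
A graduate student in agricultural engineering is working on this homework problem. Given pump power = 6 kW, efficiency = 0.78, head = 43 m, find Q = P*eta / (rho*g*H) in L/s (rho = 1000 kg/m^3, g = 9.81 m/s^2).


Q = (P * 1000 * eta) / (rho * g * H)
  = (6 * 1000 * 0.78) / (1000 * 9.81 * 43)
  = 4680 / 421830
  = 0.01109 m^3/s = 11.09 L/s


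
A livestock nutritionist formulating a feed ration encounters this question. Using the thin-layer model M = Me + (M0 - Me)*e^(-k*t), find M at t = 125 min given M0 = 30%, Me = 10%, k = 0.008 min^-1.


M = Me + (M0 - Me) * e^(-k*t)
  = 10 + (30 - 10) * e^(-0.008*125)
  = 10 + 20 * e^(-1)
  = 10 + 20 * 0.36788
  = 10 + 7.3576
  = 17.36%


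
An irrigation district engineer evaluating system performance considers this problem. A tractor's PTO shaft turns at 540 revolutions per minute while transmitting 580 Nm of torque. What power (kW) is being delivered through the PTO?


P = 2*pi*n*T / 60000
  = 2*pi * 540 * 580 / 60000
  = 1967893.64 / 60000
  = 32.80 kW


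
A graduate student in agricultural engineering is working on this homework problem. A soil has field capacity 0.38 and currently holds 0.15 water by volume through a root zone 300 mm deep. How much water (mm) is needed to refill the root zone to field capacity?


SMD = (FC - theta) * D
    = (0.38 - 0.15) * 300
    = 0.230 * 300
    = 69 mm


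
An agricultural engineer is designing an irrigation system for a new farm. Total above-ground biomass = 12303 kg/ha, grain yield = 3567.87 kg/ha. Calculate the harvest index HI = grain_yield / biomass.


HI = grain_yield / biomass
   = 3567.87 / 12303
   = 0.29


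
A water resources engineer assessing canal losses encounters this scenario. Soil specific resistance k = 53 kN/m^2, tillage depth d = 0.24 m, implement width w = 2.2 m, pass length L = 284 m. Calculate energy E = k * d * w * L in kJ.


E = k * d * w * L
  = 53 * 0.24 * 2.2 * 284
  = 7947.46 kJ


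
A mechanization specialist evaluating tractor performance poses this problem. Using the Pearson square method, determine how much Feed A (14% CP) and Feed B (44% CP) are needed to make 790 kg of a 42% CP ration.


parts_A = CP_b - target = 44 - 42 = 2
parts_B = target - CP_a = 42 - 14 = 28
total_parts = 2 + 28 = 30
Feed A = 790 * 2 / 30 = 52.67 kg
Feed B = 790 * 28 / 30 = 737.33 kg

52.67 kg


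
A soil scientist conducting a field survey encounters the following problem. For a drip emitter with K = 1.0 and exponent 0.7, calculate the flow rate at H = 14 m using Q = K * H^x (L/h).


Q = K * H^x
  = 1.0 * 14^0.7
  = 1.0 * 6.3429
  = 6.34 L/h


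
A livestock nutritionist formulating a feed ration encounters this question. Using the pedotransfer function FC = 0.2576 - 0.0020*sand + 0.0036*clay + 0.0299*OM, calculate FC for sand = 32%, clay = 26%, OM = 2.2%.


FC = 0.2576 - 0.0020*32 + 0.0036*26 + 0.0299*2.2
   = 0.2576 - 0.0640 + 0.0936 + 0.0658
   = 0.3530


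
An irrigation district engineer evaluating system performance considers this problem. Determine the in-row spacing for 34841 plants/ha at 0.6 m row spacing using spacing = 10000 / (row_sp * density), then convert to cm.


spacing = 10000 / (row_sp * density)
        = 10000 / (0.6 * 34841)
        = 10000 / 20904.60
        = 0.47836 m = 47.84 cm


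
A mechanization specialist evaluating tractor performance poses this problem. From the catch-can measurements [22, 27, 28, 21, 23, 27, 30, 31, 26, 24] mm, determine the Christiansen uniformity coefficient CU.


xbar = 259 / 10 = 25.900
sum|xi - xbar| = 27.200
CU = 100 * (1 - 27.200 / (10 * 25.900))
   = 100 * (1 - 0.1050)
   = 89.50%


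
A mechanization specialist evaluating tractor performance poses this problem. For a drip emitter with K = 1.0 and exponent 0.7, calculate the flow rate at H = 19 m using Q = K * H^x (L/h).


Q = K * H^x
  = 1.0 * 19^0.7
  = 1.0 * 7.8547
  = 7.85 L/h


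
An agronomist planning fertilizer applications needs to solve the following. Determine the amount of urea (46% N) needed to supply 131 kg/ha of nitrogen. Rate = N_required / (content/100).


Rate = N_required / (N_content / 100)
     = 131 / (46 / 100)
     = 131 / 0.46
     = 284.78 kg/ha


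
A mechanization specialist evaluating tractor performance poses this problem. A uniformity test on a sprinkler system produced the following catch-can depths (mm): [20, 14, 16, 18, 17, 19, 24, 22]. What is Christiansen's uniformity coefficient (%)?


xbar = 150 / 8 = 18.750
sum|xi - xbar| = 20
CU = 100 * (1 - 20 / (8 * 18.750))
   = 100 * (1 - 0.1333)
   = 86.67%


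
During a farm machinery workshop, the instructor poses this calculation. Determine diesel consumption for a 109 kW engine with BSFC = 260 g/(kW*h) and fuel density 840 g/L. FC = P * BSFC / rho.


FC = P * BSFC / rho_fuel
   = 109 * 260 / 840
   = 28340 / 840
   = 33.74 L/h


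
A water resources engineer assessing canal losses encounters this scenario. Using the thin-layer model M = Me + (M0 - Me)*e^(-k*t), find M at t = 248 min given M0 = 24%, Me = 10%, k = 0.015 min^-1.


M = Me + (M0 - Me) * e^(-k*t)
  = 10 + (24 - 10) * e^(-0.015*248)
  = 10 + 14 * e^(-3.720)
  = 10 + 14 * 0.02423
  = 10 + 0.3393
  = 10.34%


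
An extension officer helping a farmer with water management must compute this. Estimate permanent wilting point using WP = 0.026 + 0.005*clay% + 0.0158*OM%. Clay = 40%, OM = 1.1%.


WP = 0.026 + 0.005*40 + 0.0158*1.1
   = 0.026 + 0.2000 + 0.0174
   = 0.2434


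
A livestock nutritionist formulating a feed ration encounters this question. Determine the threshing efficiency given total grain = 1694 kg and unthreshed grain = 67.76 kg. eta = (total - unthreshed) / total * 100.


eta = (total - unthreshed) / total * 100
    = (1694 - 67.76) / 1694 * 100
    = 1626.24 / 1694 * 100
    = 96%


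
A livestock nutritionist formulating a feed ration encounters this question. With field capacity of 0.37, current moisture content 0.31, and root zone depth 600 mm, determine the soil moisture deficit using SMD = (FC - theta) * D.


SMD = (FC - theta) * D
    = (0.37 - 0.31) * 600
    = 0.060 * 600
    = 36 mm


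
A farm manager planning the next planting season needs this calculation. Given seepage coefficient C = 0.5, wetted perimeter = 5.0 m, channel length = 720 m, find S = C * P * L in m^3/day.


S = C * P * L
  = 0.5 * 5.0 * 720
  = 1800 m^3/day


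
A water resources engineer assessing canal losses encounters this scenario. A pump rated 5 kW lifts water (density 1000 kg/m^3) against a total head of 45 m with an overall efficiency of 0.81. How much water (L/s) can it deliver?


Q = (P * 1000 * eta) / (rho * g * H)
  = (5 * 1000 * 0.81) / (1000 * 9.81 * 45)
  = 4050 / 441450
  = 0.00917 m^3/s = 9.17 L/s


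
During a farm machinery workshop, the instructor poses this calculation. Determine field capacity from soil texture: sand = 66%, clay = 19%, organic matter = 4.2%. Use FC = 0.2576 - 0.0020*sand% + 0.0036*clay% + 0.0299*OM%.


FC = 0.2576 - 0.0020*66 + 0.0036*19 + 0.0299*4.2
   = 0.2576 - 0.1320 + 0.0684 + 0.1256
   = 0.3196


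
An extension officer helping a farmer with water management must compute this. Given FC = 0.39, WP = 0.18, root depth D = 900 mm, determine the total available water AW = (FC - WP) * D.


AW = (FC - WP) * D
   = (0.39 - 0.18) * 900
   = 0.21 * 900
   = 189 mm


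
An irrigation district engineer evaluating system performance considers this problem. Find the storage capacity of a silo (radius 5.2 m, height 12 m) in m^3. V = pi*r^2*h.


V = pi * r^2 * h
  = pi * 5.2^2 * 12
  = pi * 27.04 * 12
  = 1019.38 m^3


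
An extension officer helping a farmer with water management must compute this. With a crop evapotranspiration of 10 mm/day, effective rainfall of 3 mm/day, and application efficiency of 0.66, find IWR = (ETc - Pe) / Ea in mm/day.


IWR = (ETc - Pe) / Ea
    = (10 - 3) / 0.66
    = 7 / 0.66
    = 10.61 mm/day


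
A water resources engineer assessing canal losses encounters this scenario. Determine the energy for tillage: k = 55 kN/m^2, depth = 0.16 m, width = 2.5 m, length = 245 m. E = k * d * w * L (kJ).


E = k * d * w * L
  = 55 * 0.16 * 2.5 * 245
  = 5390 kJ


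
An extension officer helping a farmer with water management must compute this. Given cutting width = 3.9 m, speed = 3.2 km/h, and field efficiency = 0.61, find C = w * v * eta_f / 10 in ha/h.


C = w * v * eta_f / 10
  = 3.9 * 3.2 * 0.61 / 10
  = 7.61 / 10
  = 0.76 ha/h


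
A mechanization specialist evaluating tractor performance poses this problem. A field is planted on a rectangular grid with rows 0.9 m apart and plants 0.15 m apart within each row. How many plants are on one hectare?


D = 10000 / (row_sp * plant_sp)
  = 10000 / (0.9 * 0.15)
  = 10000 / 0.1350
  = 74074.07 plants/ha


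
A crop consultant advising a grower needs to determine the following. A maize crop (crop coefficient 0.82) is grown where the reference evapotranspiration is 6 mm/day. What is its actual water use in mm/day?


ETc = Kc * ET0
    = 0.82 * 6
    = 4.92 mm/day


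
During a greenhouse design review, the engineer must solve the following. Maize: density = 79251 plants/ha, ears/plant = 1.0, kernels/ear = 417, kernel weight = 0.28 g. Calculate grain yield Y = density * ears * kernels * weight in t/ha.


Y = density * ears * kernels * kw
  = 79251 * 1.0 * 417 * 0.28 g/ha
  = 9253346.76 g/ha
  = 9253.35 kg/ha = 9.25 t/ha


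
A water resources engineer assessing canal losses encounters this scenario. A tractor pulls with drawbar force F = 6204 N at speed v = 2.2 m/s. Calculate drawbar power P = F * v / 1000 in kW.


P = F * v / 1000
  = 6204 * 2.2 / 1000
  = 13648.80 / 1000
  = 13.65 kW


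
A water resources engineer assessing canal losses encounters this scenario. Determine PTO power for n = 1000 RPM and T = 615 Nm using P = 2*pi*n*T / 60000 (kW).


P = 2*pi*n*T / 60000
  = 2*pi * 1000 * 615 / 60000
  = 3864158.96 / 60000
  = 64.40 kW


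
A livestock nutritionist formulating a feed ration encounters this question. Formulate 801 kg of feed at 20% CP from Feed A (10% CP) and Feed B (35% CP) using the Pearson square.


parts_A = CP_b - target = 35 - 20 = 15
parts_B = target - CP_a = 20 - 10 = 10
total_parts = 15 + 10 = 25
Feed A = 801 * 15 / 25 = 480.60 kg
Feed B = 801 * 10 / 25 = 320.40 kg

480.60 kg
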